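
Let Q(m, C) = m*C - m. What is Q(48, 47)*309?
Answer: 682272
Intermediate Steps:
Q(m, C) = -m + C*m (Q(m, C) = C*m - m = -m + C*m)
Q(48, 47)*309 = (48*(-1 + 47))*309 = (48*46)*309 = 2208*309 = 682272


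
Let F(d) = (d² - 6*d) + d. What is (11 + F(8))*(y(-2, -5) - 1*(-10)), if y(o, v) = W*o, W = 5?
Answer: 0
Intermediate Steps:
y(o, v) = 5*o
F(d) = d² - 5*d
(11 + F(8))*(y(-2, -5) - 1*(-10)) = (11 + 8*(-5 + 8))*(5*(-2) - 1*(-10)) = (11 + 8*3)*(-10 + 10) = (11 + 24)*0 = 35*0 = 0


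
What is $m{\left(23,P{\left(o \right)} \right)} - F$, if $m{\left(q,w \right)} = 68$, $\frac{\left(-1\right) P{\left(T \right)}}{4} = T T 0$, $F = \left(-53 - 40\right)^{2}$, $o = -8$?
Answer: $-8581$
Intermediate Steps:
$F = 8649$ ($F = \left(-93\right)^{2} = 8649$)
$P{\left(T \right)} = 0$ ($P{\left(T \right)} = - 4 T T 0 = - 4 T^{2} \cdot 0 = \left(-4\right) 0 = 0$)
$m{\left(23,P{\left(o \right)} \right)} - F = 68 - 8649 = -8581$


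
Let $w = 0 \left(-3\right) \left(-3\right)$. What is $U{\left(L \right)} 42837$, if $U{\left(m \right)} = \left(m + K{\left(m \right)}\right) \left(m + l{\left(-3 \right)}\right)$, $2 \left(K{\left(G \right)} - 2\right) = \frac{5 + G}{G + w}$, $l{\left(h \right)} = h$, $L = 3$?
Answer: $0$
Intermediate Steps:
$w = 0$ ($w = 0 \left(-3\right) = 0$)
$K{\left(G \right)} = 2 + \frac{5 + G}{2 G}$ ($K{\left(G \right)} = 2 + \frac{\left(5 + G\right) \frac{1}{G + 0}}{2} = 2 + \frac{\left(5 + G\right) \frac{1}{G}}{2} = 2 + \frac{\frac{1}{G} \left(5 + G\right)}{2} = 2 + \frac{5 + G}{2 G}$)
$U{\left(m \right)} = \left(-3 + m\right) \left(m + \frac{5 \left(1 + m\right)}{2 m}\right)$ ($U{\left(m \right)} = \left(m + \frac{5 \left(1 + m\right)}{2 m}\right) \left(m - 3\right) = \left(m + \frac{5 \left(1 + m\right)}{2 m}\right) \left(-3 + m\right) = \left(-3 + m\right) \left(m + \frac{5 \left(1 + m\right)}{2 m}\right)$)
$U{\left(L \right)} 42837 = \left(-5 + 3^{2} - \frac{15}{2 \cdot 3} - \frac{3}{2}\right) 42837 = \left(-5 + 9 - \frac{5}{2} - \frac{3}{2}\right) 42837 = 0 \cdot 42837 = 0$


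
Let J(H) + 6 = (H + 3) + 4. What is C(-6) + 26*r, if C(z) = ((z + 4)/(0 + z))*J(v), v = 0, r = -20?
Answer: -1559/3 ≈ -519.67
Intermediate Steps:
J(H) = 1 + H (J(H) = -6 + ((H + 3) + 4) = -6 + ((3 + H) + 4) = -6 + (7 + H) = 1 + H)
C(z) = (4 + z)/z (C(z) = ((z + 4)/(0 + z))*(1 + 0) = ((4 + z)/z)*1 = (4 + z)/z)
C(-6) + 26*r = (4 - 6)/(-6) + 26*(-20) = -⅙*(-2) - 520 = ⅓ - 520 = -1559/3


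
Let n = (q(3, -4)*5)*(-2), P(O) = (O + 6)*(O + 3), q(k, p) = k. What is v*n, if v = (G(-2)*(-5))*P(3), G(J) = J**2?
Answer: 32400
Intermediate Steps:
P(O) = (3 + O)*(6 + O) (P(O) = (6 + O)*(3 + O) = (3 + O)*(6 + O))
v = -1080 (v = ((-2)**2*(-5))*(18 + 3**2 + 9*3) = (4*(-5))*(18 + 9 + 27) = -20*54 = -1080)
n = -30 (n = (3*5)*(-2) = 15*(-2) = -30)
v*n = -1080*(-30) = 32400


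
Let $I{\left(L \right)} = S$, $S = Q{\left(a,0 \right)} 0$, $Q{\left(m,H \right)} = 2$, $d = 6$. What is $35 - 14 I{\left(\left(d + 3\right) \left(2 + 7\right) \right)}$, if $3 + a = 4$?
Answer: $35$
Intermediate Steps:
$a = 1$ ($a = -3 + 4 = 1$)
$S = 0$ ($S = 2 \cdot 0 = 0$)
$I{\left(L \right)} = 0$
$35 - 14 I{\left(\left(d + 3\right) \left(2 + 7\right) \right)} = 35 - 0 = 35 + 0 = 35$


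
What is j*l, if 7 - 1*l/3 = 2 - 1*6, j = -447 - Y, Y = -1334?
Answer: 29271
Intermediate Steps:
j = 887 (j = -447 - 1*(-1334) = -447 + 1334 = 887)
l = 33 (l = 21 - 3*(2 - 1*6) = 21 - 3*(2 - 6) = 21 - 3*(-4) = 21 + 12 = 33)
j*l = 887*33 = 29271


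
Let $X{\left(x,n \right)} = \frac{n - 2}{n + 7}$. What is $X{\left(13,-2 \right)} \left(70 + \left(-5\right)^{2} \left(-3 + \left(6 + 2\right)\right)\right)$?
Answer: $-156$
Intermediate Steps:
$X{\left(x,n \right)} = \frac{-2 + n}{7 + n}$
$X{\left(13,-2 \right)} \left(70 + \left(-5\right)^{2} \left(-3 + \left(6 + 2\right)\right)\right) = \frac{-2 - 2}{7 - 2} \left(70 + \left(-5\right)^{2} \left(-3 + \left(6 + 2\right)\right)\right) = \frac{1}{5} \left(-4\right) \left(70 + 25 \left(-3 + 8\right)\right) = \frac{1}{5} \left(-4\right) \left(70 + 25 \cdot 5\right) = - \frac{4 \left(70 + 125\right)}{5} = \left(- \frac{4}{5}\right) 195 = -156$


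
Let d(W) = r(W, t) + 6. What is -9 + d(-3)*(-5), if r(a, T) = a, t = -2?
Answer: -24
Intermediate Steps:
d(W) = 6 + W (d(W) = W + 6 = 6 + W)
-9 + d(-3)*(-5) = -9 + (6 - 3)*(-5) = -9 + 3*(-5) = -9 - 15 = -24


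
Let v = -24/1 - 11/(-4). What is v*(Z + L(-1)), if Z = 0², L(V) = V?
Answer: 85/4 ≈ 21.250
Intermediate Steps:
Z = 0
v = -85/4 (v = -24*1 - 11*(-¼) = -24 + 11/4 = -85/4 ≈ -21.250)
v*(Z + L(-1)) = -85*(0 - 1)/4 = -85/4*(-1) = 85/4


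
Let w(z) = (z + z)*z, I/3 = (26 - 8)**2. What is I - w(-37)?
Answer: -1766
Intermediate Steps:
I = 972 (I = 3*(26 - 8)**2 = 3*18**2 = 3*324 = 972)
w(z) = 2*z**2 (w(z) = (2*z)*z = 2*z**2)
I - w(-37) = 972 - 2*(-37)**2 = 972 - 2*1369 = 972 - 1*2738 = 972 - 2738 = -1766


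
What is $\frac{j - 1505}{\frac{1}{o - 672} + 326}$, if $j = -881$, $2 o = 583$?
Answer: $- \frac{907873}{124042} \approx -7.3191$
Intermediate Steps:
$o = \frac{583}{2}$ ($o = \frac{1}{2} \cdot 583 = \frac{583}{2} \approx 291.5$)
$\frac{j - 1505}{\frac{1}{o - 672} + 326} = \frac{-881 - 1505}{\frac{1}{\frac{583}{2} - 672} + 326} = - \frac{2386}{\frac{1}{- \frac{761}{2}} + 326} = - \frac{2386}{- \frac{2}{761} + 326} = - \frac{2386}{\frac{248084}{761}} = \left(-2386\right) \frac{761}{248084} = - \frac{907873}{124042}$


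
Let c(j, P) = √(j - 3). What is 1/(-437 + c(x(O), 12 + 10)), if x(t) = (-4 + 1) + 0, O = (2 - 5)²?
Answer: -437/190975 - I*√6/190975 ≈ -0.0022883 - 1.2826e-5*I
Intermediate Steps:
O = 9 (O = (-3)² = 9)
x(t) = -3 (x(t) = -3 + 0 = -3)
c(j, P) = √(-3 + j)
1/(-437 + c(x(O), 12 + 10)) = 1/(-437 + √(-3 - 3)) = 1/(-437 + √(-6)) = 1/(-437 + I*√6)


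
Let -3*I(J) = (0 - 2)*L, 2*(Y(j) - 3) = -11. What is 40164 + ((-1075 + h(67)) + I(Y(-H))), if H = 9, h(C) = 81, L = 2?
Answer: 117514/3 ≈ 39171.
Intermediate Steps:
Y(j) = -5/2 (Y(j) = 3 + (½)*(-11) = 3 - 11/2 = -5/2)
I(J) = 4/3 (I(J) = -(0 - 2)*2/3 = -(-2)*2/3 = -⅓*(-4) = 4/3)
40164 + ((-1075 + h(67)) + I(Y(-H))) = 40164 + ((-1075 + 81) + 4/3) = 40164 + (-994 + 4/3) = 40164 - 2978/3 = 117514/3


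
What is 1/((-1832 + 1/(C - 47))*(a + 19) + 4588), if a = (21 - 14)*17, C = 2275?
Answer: -1114/276525923 ≈ -4.0286e-6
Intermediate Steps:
a = 119 (a = 7*17 = 119)
1/((-1832 + 1/(C - 47))*(a + 19) + 4588) = 1/((-1832 + 1/(2275 - 47))*(119 + 19) + 4588) = 1/((-1832 + 1/2228)*138 + 4588) = 1/(-4081695/2228*138 + 4588) = 1/(-281636955/1114 + 4588) = 1/(-276525923/1114) = -1114/276525923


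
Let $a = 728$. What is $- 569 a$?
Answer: $-414232$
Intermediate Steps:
$- 569 a = \left(-569\right) 728 = -414232$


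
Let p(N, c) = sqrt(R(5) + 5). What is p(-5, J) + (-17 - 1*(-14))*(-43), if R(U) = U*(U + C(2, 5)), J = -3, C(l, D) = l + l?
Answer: 129 + 5*sqrt(2) ≈ 136.07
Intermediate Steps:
C(l, D) = 2*l
R(U) = U*(4 + U) (R(U) = U*(U + 2*2) = U*(U + 4) = U*(4 + U))
p(N, c) = 5*sqrt(2) (p(N, c) = sqrt(5*(4 + 5) + 5) = sqrt(5*9 + 5) = sqrt(45 + 5) = sqrt(50) = 5*sqrt(2))
p(-5, J) + (-17 - 1*(-14))*(-43) = 5*sqrt(2) + (-17 - 1*(-14))*(-43) = 5*sqrt(2) + (-17 + 14)*(-43) = 5*sqrt(2) - 3*(-43) = 5*sqrt(2) + 129 = 129 + 5*sqrt(2)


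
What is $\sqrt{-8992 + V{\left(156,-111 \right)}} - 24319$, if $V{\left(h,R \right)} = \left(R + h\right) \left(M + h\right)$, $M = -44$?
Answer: $-24319 + 4 i \sqrt{247} \approx -24319.0 + 62.865 i$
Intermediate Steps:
$V{\left(h,R \right)} = \left(-44 + h\right) \left(R + h\right)$ ($V{\left(h,R \right)} = \left(R + h\right) \left(-44 + h\right) = \left(-44 + h\right) \left(R + h\right)$)
$\sqrt{-8992 + V{\left(156,-111 \right)}} - 24319 = \sqrt{-8992 - \left(19296 - 24336\right)} - 24319 = \sqrt{-8992 + \left(24336 + 4884 - 6864 - 17316\right)} - 24319 = \sqrt{-8992 + 5040} - 24319 = \sqrt{-3952} - 24319 = 4 i \sqrt{247} - 24319 = -24319 + 4 i \sqrt{247}$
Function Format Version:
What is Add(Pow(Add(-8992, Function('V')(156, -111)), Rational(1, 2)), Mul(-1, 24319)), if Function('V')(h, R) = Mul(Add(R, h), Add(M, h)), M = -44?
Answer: Add(-24319, Mul(4, I, Pow(247, Rational(1, 2)))) ≈ Add(-24319., Mul(62.865, I))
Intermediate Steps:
Function('V')(h, R) = Mul(Add(-44, h), Add(R, h)) (Function('V')(h, R) = Mul(Add(R, h), Add(-44, h)) = Mul(Add(-44, h), Add(R, h)))
Add(Pow(Add(-8992, Function('V')(156, -111)), Rational(1, 2)), Mul(-1, 24319)) = Add(Pow(Add(-8992, Add(Pow(156, 2), Mul(-44, -111), Mul(-44, 156), Mul(-111, 156))), Rational(1, 2)), Mul(-1, 24319)) = Add(Pow(Add(-8992, Add(24336, 4884, -6864, -17316)), Rational(1, 2)), -24319) = Add(Pow(Add(-8992, 5040), Rational(1, 2)), -24319) = Add(Pow(-3952, Rational(1, 2)), -24319) = Add(Mul(4, I, Pow(247, Rational(1, 2))), -24319) = Add(-24319, Mul(4, I, Pow(247, Rational(1, 2))))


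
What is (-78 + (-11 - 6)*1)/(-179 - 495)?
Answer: 95/674 ≈ 0.14095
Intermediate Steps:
(-78 + (-11 - 6)*1)/(-179 - 495) = (-78 - 17*1)/(-674) = (-78 - 17)*(-1/674) = -95*(-1/674) = 95/674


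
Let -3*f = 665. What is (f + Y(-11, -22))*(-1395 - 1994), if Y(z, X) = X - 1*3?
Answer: 2507860/3 ≈ 8.3595e+5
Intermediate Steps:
f = -665/3 (f = -⅓*665 = -665/3 ≈ -221.67)
Y(z, X) = -3 + X (Y(z, X) = X - 3 = -3 + X)
(f + Y(-11, -22))*(-1395 - 1994) = (-665/3 + (-3 - 22))*(-1395 - 1994) = (-665/3 - 25)*(-3389) = -740/3*(-3389) = 2507860/3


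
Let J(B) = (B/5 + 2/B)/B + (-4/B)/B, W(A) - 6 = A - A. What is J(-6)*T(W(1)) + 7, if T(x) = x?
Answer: 118/15 ≈ 7.8667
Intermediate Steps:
W(A) = 6 (W(A) = 6 + (A - A) = 6 + 0 = 6)
J(B) = -4/B**2 + (2/B + B/5)/B (J(B) = (B*(1/5) + 2/B)/B - 4/B**2 = (B/5 + 2/B)/B - 4/B**2 = (2/B + B/5)/B - 4/B**2 = -4/B**2 + (2/B + B/5)/B)
J(-6)*T(W(1)) + 7 = (1/5 - 2/(-6)**2)*6 + 7 = (1/5 - 2*1/36)*6 + 7 = (1/5 - 1/18)*6 + 7 = (13/90)*6 + 7 = 13/15 + 7 = 118/15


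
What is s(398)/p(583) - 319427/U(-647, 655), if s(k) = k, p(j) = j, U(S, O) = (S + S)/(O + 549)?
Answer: 112108273988/377201 ≈ 2.9721e+5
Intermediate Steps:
U(S, O) = 2*S/(549 + O) (U(S, O) = (2*S)/(549 + O) = 2*S/(549 + O))
s(398)/p(583) - 319427/U(-647, 655) = 398/583 - 319427/(2*(-647)/(549 + 655)) = 398*(1/583) - 319427/(2*(-647)/1204) = 398/583 - 319427/(2*(-647)*(1/1204)) = 398/583 - 319427/(-647/602) = 398/583 - 319427*(-602/647) = 398/583 + 192295054/647 = 112108273988/377201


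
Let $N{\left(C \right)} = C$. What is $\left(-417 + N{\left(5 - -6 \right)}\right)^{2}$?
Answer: $164836$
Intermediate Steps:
$\left(-417 + N{\left(5 - -6 \right)}\right)^{2} = \left(-417 + \left(5 - -6\right)\right)^{2} = \left(-417 + \left(5 + 6\right)\right)^{2} = \left(-417 + 11\right)^{2} = \left(-406\right)^{2} = 164836$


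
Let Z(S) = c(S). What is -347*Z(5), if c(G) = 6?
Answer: -2082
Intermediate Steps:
Z(S) = 6
-347*Z(5) = -347*6 = -2082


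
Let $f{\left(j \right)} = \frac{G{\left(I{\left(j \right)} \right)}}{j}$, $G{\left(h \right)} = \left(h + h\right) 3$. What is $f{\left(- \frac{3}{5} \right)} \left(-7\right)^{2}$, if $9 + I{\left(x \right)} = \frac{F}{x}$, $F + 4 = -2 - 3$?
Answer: $-2940$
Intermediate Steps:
$F = -9$ ($F = -4 - 5 = -9$)
$I{\left(x \right)} = -9 - \frac{9}{x}$
$G{\left(h \right)} = 6 h$ ($G{\left(h \right)} = 2 h 3 = 6 h$)
$f{\left(j \right)} = \frac{-54 - \frac{54}{j}}{j}$ ($f{\left(j \right)} = \frac{6 \left(-9 - \frac{9}{j}\right)}{j} = \frac{-54 - \frac{54}{j}}{j}$)
$f{\left(- \frac{3}{5} \right)} \left(-7\right)^{2} = \frac{54 \left(-1 - - \frac{3}{5}\right)}{\frac{9}{25}} \left(-7\right)^{2} = \frac{54 \left(-1 - \left(-3\right) \frac{1}{5}\right)}{\frac{9}{25}} \cdot 49 = \frac{54 \left(-1 - - \frac{3}{5}\right)}{\frac{9}{25}} \cdot 49 = 54 \cdot \frac{25}{9} \left(-1 + \frac{3}{5}\right) 49 = 54 \cdot \frac{25}{9} \left(- \frac{2}{5}\right) 49 = \left(-60\right) 49 = -2940$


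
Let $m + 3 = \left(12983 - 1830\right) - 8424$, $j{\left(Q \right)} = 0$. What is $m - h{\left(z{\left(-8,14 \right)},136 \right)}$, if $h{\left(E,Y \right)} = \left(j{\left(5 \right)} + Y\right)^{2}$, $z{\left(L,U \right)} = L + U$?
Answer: $-15770$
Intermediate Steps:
$h{\left(E,Y \right)} = Y^{2}$ ($h{\left(E,Y \right)} = \left(0 + Y\right)^{2} = Y^{2}$)
$m = 2726$ ($m = -3 + \left(\left(12983 - 1830\right) - 8424\right) = -3 + \left(11153 - 8424\right) = -3 + 2729 = 2726$)
$m - h{\left(z{\left(-8,14 \right)},136 \right)} = 2726 - 136^{2} = 2726 - 18496 = -15770$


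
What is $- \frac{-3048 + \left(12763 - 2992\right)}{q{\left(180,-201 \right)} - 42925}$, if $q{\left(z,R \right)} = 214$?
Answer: $\frac{2241}{14237} \approx 0.15741$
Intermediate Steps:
$- \frac{-3048 + \left(12763 - 2992\right)}{q{\left(180,-201 \right)} - 42925} = - \frac{-3048 + \left(12763 - 2992\right)}{214 - 42925} = - \frac{-3048 + 9771}{-42711} = - \frac{6723 \left(-1\right)}{42711} = \left(-1\right) \left(- \frac{2241}{14237}\right) = \frac{2241}{14237}$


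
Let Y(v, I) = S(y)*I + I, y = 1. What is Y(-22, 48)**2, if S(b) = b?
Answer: 9216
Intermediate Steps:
Y(v, I) = 2*I (Y(v, I) = 1*I + I = I + I = 2*I)
Y(-22, 48)**2 = (2*48)**2 = 96**2 = 9216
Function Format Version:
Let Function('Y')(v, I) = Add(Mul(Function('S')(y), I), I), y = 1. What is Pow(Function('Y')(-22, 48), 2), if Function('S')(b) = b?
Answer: 9216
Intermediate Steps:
Function('Y')(v, I) = Mul(2, I) (Function('Y')(v, I) = Add(Mul(1, I), I) = Add(I, I) = Mul(2, I))
Pow(Function('Y')(-22, 48), 2) = Pow(Mul(2, 48), 2) = Pow(96, 2) = 9216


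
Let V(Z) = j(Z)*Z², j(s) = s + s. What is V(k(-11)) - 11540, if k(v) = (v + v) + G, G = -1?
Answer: -35874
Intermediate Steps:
k(v) = -1 + 2*v (k(v) = (v + v) - 1 = 2*v - 1 = -1 + 2*v)
j(s) = 2*s
V(Z) = 2*Z³ (V(Z) = (2*Z)*Z² = 2*Z³)
V(k(-11)) - 11540 = 2*(-1 + 2*(-11))³ - 11540 = 2*(-1 - 22)³ - 11540 = 2*(-23)³ - 11540 = 2*(-12167) - 11540 = -24334 - 11540 = -35874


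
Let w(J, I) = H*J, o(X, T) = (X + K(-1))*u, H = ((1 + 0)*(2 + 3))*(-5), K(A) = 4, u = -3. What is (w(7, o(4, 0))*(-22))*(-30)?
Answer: -115500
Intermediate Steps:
H = -25 (H = (1*5)*(-5) = 5*(-5) = -25)
o(X, T) = -12 - 3*X (o(X, T) = (X + 4)*(-3) = (4 + X)*(-3) = -12 - 3*X)
w(J, I) = -25*J
(w(7, o(4, 0))*(-22))*(-30) = (-25*7*(-22))*(-30) = -175*(-22)*(-30) = 3850*(-30) = -115500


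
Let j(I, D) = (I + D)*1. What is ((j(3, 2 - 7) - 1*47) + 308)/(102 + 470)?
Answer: 259/572 ≈ 0.45280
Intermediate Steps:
j(I, D) = D + I (j(I, D) = (D + I)*1 = D + I)
((j(3, 2 - 7) - 1*47) + 308)/(102 + 470) = ((((2 - 7) + 3) - 1*47) + 308)/(102 + 470) = (((-5 + 3) - 47) + 308)/572 = ((-2 - 47) + 308)*(1/572) = (-49 + 308)*(1/572) = 259*(1/572) = 259/572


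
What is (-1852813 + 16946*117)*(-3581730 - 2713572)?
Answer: -817564575438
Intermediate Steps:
(-1852813 + 16946*117)*(-3581730 - 2713572) = (-1852813 + 1982682)*(-6295302) = 129869*(-6295302) = -817564575438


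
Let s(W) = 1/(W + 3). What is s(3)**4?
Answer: 1/1296 ≈ 0.00077160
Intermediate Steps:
s(W) = 1/(3 + W)
s(3)**4 = (1/(3 + 3))**4 = (1/6)**4 = 1/1296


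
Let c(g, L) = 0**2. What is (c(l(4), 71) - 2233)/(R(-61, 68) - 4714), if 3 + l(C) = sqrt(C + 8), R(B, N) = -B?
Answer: 203/423 ≈ 0.47991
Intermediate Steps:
l(C) = -3 + sqrt(8 + C) (l(C) = -3 + sqrt(C + 8) = -3 + sqrt(8 + C))
c(g, L) = 0
(c(l(4), 71) - 2233)/(R(-61, 68) - 4714) = (0 - 2233)/(-1*(-61) - 4714) = -2233/(61 - 4714) = -2233/(-4653) = -2233*(-1/4653) = 203/423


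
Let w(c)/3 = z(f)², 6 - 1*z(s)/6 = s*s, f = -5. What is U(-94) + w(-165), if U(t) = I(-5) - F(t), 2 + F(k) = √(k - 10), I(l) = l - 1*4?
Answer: 38981 - 2*I*√26 ≈ 38981.0 - 10.198*I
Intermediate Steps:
I(l) = -4 + l (I(l) = l - 4 = -4 + l)
F(k) = -2 + √(-10 + k) (F(k) = -2 + √(k - 10) = -2 + √(-10 + k))
z(s) = 36 - 6*s² (z(s) = 36 - 6*s*s = 36 - 6*s²)
U(t) = -7 - √(-10 + t) (U(t) = (-4 - 5) - (-2 + √(-10 + t)) = -9 + (2 - √(-10 + t)) = -7 - √(-10 + t))
w(c) = 38988 (w(c) = 3*(36 - 6*(-5)²)² = 3*(36 - 6*25)² = 3*(36 - 150)² = 3*(-114)² = 3*12996 = 38988)
U(-94) + w(-165) = (-7 - √(-10 - 94)) + 38988 = (-7 - √(-104)) + 38988 = (-7 - 2*I*√26) + 38988 = 38981 - 2*I*√26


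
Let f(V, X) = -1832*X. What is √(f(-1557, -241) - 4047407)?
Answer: 3*I*√400655 ≈ 1898.9*I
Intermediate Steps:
√(f(-1557, -241) - 4047407) = √(-1832*(-241) - 4047407) = √(441512 - 4047407) = √(-3605895) = 3*I*√400655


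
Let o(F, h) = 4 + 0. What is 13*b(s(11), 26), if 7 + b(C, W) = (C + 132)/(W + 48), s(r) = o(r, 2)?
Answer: -2483/37 ≈ -67.108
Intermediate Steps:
o(F, h) = 4
s(r) = 4
b(C, W) = -7 + (132 + C)/(48 + W) (b(C, W) = -7 + (C + 132)/(W + 48) = -7 + (132 + C)/(48 + W))
13*b(s(11), 26) = 13*((-204 + 4 - 7*26)/(48 + 26)) = 13*((-204 + 4 - 182)/74) = 13*((1/74)*(-382)) = 13*(-191/37) = -2483/37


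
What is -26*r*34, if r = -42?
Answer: 37128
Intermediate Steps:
-26*r*34 = -26*(-42)*34 = 1092*34 = 37128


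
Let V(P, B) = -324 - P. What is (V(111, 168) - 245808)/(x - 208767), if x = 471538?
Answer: -246243/262771 ≈ -0.93710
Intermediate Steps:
(V(111, 168) - 245808)/(x - 208767) = ((-324 - 1*111) - 245808)/(471538 - 208767) = ((-324 - 111) - 245808)/262771 = (-435 - 245808)*(1/262771) = -246243*1/262771 = -246243/262771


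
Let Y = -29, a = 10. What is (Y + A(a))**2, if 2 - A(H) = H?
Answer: 1369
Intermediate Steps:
A(H) = 2 - H
(Y + A(a))**2 = (-29 + (2 - 1*10))**2 = (-29 + (2 - 10))**2 = (-29 - 8)**2 = (-37)**2 = 1369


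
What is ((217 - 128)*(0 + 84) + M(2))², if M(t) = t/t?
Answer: 55905529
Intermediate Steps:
M(t) = 1
((217 - 128)*(0 + 84) + M(2))² = ((217 - 128)*(0 + 84) + 1)² = (89*84 + 1)² = (7476 + 1)² = 7477² = 55905529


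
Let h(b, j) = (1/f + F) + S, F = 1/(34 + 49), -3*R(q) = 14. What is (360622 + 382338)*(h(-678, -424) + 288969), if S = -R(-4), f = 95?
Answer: 1015726265802448/4731 ≈ 2.1470e+11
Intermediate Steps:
R(q) = -14/3 (R(q) = -⅓*14 = -14/3)
S = 14/3 (S = -1*(-14/3) = 14/3 ≈ 4.6667)
F = 1/83 ≈ 0.012048
h(b, j) = 110924/23655 (h(b, j) = (1/95 + 1/83) + 14/3 = 178/7885 + 14/3 = 110924/23655)
(360622 + 382338)*(h(-678, -424) + 288969) = (360622 + 382338)*(110924/23655 + 288969) = 742960*(6835672619/23655) = 1015726265802448/4731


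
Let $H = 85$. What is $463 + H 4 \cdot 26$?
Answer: $9303$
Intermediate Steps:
$463 + H 4 \cdot 26 = 463 + 85 \cdot 4 \cdot 26 = 463 + 85 \cdot 104 = 463 + 8840 = 9303$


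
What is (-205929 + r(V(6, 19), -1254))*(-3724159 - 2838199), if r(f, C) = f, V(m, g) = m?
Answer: 1351340446434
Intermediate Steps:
(-205929 + r(V(6, 19), -1254))*(-3724159 - 2838199) = (-205929 + 6)*(-3724159 - 2838199) = -205923*(-6562358) = 1351340446434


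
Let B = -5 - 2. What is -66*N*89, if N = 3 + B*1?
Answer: 23496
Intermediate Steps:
B = -7
N = -4 (N = 3 - 7*1 = 3 - 7 = -4)
-66*N*89 = -66*(-4)*89 = 264*89 = 23496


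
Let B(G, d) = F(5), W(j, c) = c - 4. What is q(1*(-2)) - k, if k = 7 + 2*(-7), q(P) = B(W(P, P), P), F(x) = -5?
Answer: 2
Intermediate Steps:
W(j, c) = -4 + c
B(G, d) = -5
q(P) = -5
k = -7 (k = 7 - 14 = -7)
q(1*(-2)) - k = -5 - 1*(-7) = -5 + 7 = 2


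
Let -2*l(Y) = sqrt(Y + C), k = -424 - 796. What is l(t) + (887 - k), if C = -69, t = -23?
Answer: 2107 - I*sqrt(23) ≈ 2107.0 - 4.7958*I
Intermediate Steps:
k = -1220
l(Y) = -sqrt(-69 + Y)/2 (l(Y) = -sqrt(Y - 69)/2 = -sqrt(-69 + Y)/2)
l(t) + (887 - k) = -sqrt(-69 - 23)/2 + (887 - 1*(-1220)) = -I*sqrt(23) + (887 + 1220) = -I*sqrt(23) + 2107 = 2107 - I*sqrt(23)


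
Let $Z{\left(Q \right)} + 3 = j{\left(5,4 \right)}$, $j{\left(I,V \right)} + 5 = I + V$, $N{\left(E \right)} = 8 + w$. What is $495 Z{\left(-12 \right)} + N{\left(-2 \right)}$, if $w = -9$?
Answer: $494$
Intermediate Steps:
$N{\left(E \right)} = -1$ ($N{\left(E \right)} = 8 - 9 = -1$)
$j{\left(I,V \right)} = -5 + I + V$ ($j{\left(I,V \right)} = -5 + \left(I + V\right) = -5 + I + V$)
$Z{\left(Q \right)} = 1$ ($Z{\left(Q \right)} = -3 + \left(-5 + 5 + 4\right) = -3 + 4 = 1$)
$495 Z{\left(-12 \right)} + N{\left(-2 \right)} = 495 \cdot 1 - 1 = 495 - 1 = 494$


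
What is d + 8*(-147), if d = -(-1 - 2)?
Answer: -1173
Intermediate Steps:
d = 3 (d = -1*(-3) = 3)
d + 8*(-147) = 3 + 8*(-147) = 3 - 1176 = -1173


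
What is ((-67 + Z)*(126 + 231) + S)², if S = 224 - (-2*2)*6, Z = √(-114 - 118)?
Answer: 530748073 - 33802188*I*√58 ≈ 5.3075e+8 - 2.5743e+8*I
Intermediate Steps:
Z = 2*I*√58 (Z = √(-232) = 2*I*√58 ≈ 15.232*I)
S = 248 (S = 224 - (-4)*6 = 224 - 1*(-24) = 224 + 24 = 248)
((-67 + Z)*(126 + 231) + S)² = ((-67 + 2*I*√58)*(126 + 231) + 248)² = ((-67 + 2*I*√58)*357 + 248)² = ((-23919 + 714*I*√58) + 248)² = (-23671 + 714*I*√58)²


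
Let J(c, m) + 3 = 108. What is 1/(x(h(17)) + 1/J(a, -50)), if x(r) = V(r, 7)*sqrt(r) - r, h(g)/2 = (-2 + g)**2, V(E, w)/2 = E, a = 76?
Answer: 4961145/4016380031999 + 148837500*sqrt(2)/4016380031999 ≈ 5.3643e-5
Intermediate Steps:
V(E, w) = 2*E
J(c, m) = 105 (J(c, m) = -3 + 108 = 105)
h(g) = 2*(-2 + g)**2
x(r) = -r + 2*r**(3/2) (x(r) = (2*r)*sqrt(r) - r = 2*r**(3/2) - r = -r + 2*r**(3/2))
1/(x(h(17)) + 1/J(a, -50)) = 1/((-2*(-2 + 17)**2 + 2*(2*(-2 + 17)**2)**(3/2)) + 1/105) = 1/((-2*15**2 + 2*(2*15**2)**(3/2)) + 1/105) = 1/((-2*225 + 2*(2*225)**(3/2)) + 1/105) = 1/((-1*450 + 2*450**(3/2)) + 1/105) = 1/((-450 + 2*(6750*sqrt(2))) + 1/105) = 1/((-450 + 13500*sqrt(2)) + 1/105) = 1/(-47249/105 + 13500*sqrt(2))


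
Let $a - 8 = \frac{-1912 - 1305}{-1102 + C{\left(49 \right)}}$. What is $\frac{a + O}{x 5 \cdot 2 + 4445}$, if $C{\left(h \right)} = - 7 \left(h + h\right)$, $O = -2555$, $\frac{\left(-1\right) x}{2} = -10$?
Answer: $- \frac{4550819}{8305260} \approx -0.54794$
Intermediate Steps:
$x = 20$ ($x = \left(-2\right) \left(-10\right) = 20$)
$C{\left(h \right)} = - 14 h$ ($C{\left(h \right)} = - 7 \cdot 2 h = - 14 h$)
$a = \frac{17521}{1788}$ ($a = 8 + \frac{-1912 - 1305}{-1102 - 686} = 8 - \frac{3217}{-1102 - 686} = 8 - \frac{3217}{-1788} = 8 - - \frac{3217}{1788} = 8 + \frac{3217}{1788} = \frac{17521}{1788} \approx 9.7992$)
$\frac{a + O}{x 5 \cdot 2 + 4445} = \frac{\frac{17521}{1788} - 2555}{20 \cdot 5 \cdot 2 + 4445} = - \frac{4550819}{1788 \left(100 \cdot 2 + 4445\right)} = - \frac{4550819}{1788 \left(200 + 4445\right)} = - \frac{4550819}{1788 \cdot 4645} = \left(- \frac{4550819}{1788}\right) \frac{1}{4645} = - \frac{4550819}{8305260}$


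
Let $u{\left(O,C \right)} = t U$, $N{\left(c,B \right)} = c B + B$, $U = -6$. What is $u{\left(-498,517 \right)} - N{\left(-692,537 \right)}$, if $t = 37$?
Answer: $370845$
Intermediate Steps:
$N{\left(c,B \right)} = B + B c$ ($N{\left(c,B \right)} = B c + B = B + B c$)
$u{\left(O,C \right)} = -222$ ($u{\left(O,C \right)} = 37 \left(-6\right) = -222$)
$u{\left(-498,517 \right)} - N{\left(-692,537 \right)} = -222 - 537 \left(1 - 692\right) = -222 - 537 \left(-691\right) = -222 - -371067 = -222 + 371067 = 370845$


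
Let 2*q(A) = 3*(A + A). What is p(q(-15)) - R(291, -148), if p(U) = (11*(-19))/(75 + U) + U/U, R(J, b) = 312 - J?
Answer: -809/30 ≈ -26.967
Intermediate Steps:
q(A) = 3*A (q(A) = (3*(A + A))/2 = (3*(2*A))/2 = (6*A)/2 = 3*A)
p(U) = 1 - 209/(75 + U) (p(U) = -209/(75 + U) + 1 = 1 - 209/(75 + U))
p(q(-15)) - R(291, -148) = (-134 + 3*(-15))/(75 + 3*(-15)) - (312 - 1*291) = (-134 - 45)/(75 - 45) - (312 - 291) = -179/30 - 1*21 = (1/30)*(-179) - 21 = -179/30 - 21 = -809/30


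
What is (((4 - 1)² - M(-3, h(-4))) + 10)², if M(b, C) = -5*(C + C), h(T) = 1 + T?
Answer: 121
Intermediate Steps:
M(b, C) = -10*C
(((4 - 1)² - M(-3, h(-4))) + 10)² = (((4 - 1)² - (-10)*(1 - 4)) + 10)² = ((3² - (-10)*(-3)) + 10)² = ((9 - 1*30) + 10)² = ((9 - 30) + 10)² = (-21 + 10)² = (-11)² = 121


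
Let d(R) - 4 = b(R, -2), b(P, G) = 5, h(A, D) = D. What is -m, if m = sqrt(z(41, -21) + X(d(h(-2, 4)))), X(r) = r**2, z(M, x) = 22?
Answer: -sqrt(103) ≈ -10.149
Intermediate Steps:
d(R) = 9 (d(R) = 4 + 5 = 9)
m = sqrt(103) (m = sqrt(22 + 9**2) = sqrt(22 + 81) = sqrt(103) ≈ 10.149)
-m = -sqrt(103)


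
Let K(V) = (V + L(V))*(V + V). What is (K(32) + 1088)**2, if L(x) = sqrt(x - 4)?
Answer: 9949184 + 802816*sqrt(7) ≈ 1.2073e+7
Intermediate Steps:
L(x) = sqrt(-4 + x)
K(V) = 2*V*(V + sqrt(-4 + V)) (K(V) = (V + sqrt(-4 + V))*(V + V) = (V + sqrt(-4 + V))*(2*V) = 2*V*(V + sqrt(-4 + V)))
(K(32) + 1088)**2 = (2*32*(32 + sqrt(-4 + 32)) + 1088)**2 = (2*32*(32 + sqrt(28)) + 1088)**2 = (2*32*(32 + 2*sqrt(7)) + 1088)**2 = ((2048 + 128*sqrt(7)) + 1088)**2 = (3136 + 128*sqrt(7))**2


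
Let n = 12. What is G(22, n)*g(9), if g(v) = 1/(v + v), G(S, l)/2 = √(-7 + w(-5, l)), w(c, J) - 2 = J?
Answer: √7/9 ≈ 0.29397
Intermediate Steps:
w(c, J) = 2 + J
G(S, l) = 2*√(-5 + l) (G(S, l) = 2*√(-7 + (2 + l)) = 2*√(-5 + l))
g(v) = 1/(2*v)
G(22, n)*g(9) = (2*√(-5 + 12))*((½)/9) = (2*√7)*((½)*(⅑)) = (2*√7)*(1/18) = √7/9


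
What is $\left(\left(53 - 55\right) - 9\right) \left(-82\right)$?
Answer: $902$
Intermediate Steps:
$\left(\left(53 - 55\right) - 9\right) \left(-82\right) = \left(-2 - 9\right) \left(-82\right) = \left(-11\right) \left(-82\right) = 902$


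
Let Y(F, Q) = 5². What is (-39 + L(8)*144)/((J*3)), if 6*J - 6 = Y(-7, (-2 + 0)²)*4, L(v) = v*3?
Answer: 3417/53 ≈ 64.472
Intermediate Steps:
L(v) = 3*v
Y(F, Q) = 25
J = 53/3 (J = 1 + (25*4)/6 = 1 + (⅙)*100 = 1 + 50/3 = 53/3 ≈ 17.667)
(-39 + L(8)*144)/((J*3)) = (-39 + (3*8)*144)/(((53/3)*3)) = (-39 + 24*144)/53 = (-39 + 3456)*(1/53) = 3417*(1/53) = 3417/53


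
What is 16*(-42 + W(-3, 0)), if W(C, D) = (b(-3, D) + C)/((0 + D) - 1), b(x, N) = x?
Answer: -576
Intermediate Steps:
W(C, D) = (-3 + C)/(-1 + D) (W(C, D) = (-3 + C)/((0 + D) - 1) = (-3 + C)/(D - 1) = (-3 + C)/(-1 + D))
16*(-42 + W(-3, 0)) = 16*(-42 + (-3 - 3)/(-1 + 0)) = 16*(-42 - 6/(-1)) = 16*(-42 - 1*(-6)) = 16*(-42 + 6) = 16*(-36) = -576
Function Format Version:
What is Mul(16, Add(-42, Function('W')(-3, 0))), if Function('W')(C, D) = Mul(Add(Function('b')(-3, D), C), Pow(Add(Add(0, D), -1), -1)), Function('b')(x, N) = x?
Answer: -576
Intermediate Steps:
Function('W')(C, D) = Mul(Pow(Add(-1, D), -1), Add(-3, C)) (Function('W')(C, D) = Mul(Add(-3, C), Pow(Add(Add(0, D), -1), -1)) = Mul(Add(-3, C), Pow(Add(D, -1), -1)) = Mul(Add(-3, C), Pow(Add(-1, D), -1)) = Mul(Pow(Add(-1, D), -1), Add(-3, C)))
Mul(16, Add(-42, Function('W')(-3, 0))) = Mul(16, Add(-42, Mul(Pow(Add(-1, 0), -1), Add(-3, -3)))) = Mul(16, Add(-42, Mul(Pow(-1, -1), -6))) = Mul(16, Add(-42, Mul(-1, -6))) = Mul(16, Add(-42, 6)) = Mul(16, -36) = -576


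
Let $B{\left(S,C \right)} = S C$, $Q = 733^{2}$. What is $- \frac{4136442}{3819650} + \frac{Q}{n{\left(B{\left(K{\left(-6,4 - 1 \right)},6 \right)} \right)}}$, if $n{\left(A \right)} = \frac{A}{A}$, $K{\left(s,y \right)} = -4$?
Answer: $\frac{1026125896204}{1909825} \approx 5.3729 \cdot 10^{5}$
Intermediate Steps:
$Q = 537289$
$B{\left(S,C \right)} = C S$
$n{\left(A \right)} = 1$
$- \frac{4136442}{3819650} + \frac{Q}{n{\left(B{\left(K{\left(-6,4 - 1 \right)},6 \right)} \right)}} = - \frac{4136442}{3819650} + \frac{537289}{1} = \left(-4136442\right) \frac{1}{3819650} + 537289 \cdot 1 = - \frac{2068221}{1909825} + 537289 = \frac{1026125896204}{1909825}$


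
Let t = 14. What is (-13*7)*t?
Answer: -1274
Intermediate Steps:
(-13*7)*t = -13*7*14 = -91*14 = -1274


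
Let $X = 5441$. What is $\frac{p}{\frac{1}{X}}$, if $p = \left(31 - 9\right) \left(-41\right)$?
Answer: $-4907782$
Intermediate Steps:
$p = -902$ ($p = 22 \left(-41\right) = -902$)
$\frac{p}{\frac{1}{X}} = - \frac{902}{\frac{1}{5441}} = - 902 \frac{1}{\frac{1}{5441}} = \left(-902\right) 5441 = -4907782$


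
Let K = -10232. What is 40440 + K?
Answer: 30208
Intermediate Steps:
40440 + K = 40440 - 10232 = 30208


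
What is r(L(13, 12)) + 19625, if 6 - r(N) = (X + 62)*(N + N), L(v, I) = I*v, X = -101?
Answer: 31799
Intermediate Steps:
r(N) = 6 + 78*N (r(N) = 6 - (-101 + 62)*(N + N) = 6 - (-39)*2*N = 6 - (-78)*N = 6 + 78*N)
r(L(13, 12)) + 19625 = (6 + 78*(12*13)) + 19625 = (6 + 78*156) + 19625 = (6 + 12168) + 19625 = 12174 + 19625 = 31799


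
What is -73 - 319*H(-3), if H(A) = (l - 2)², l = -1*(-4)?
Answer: -1349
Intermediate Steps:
l = 4
H(A) = 4 (H(A) = (4 - 2)² = 2² = 4)
-73 - 319*H(-3) = -73 - 319*4 = -73 - 1276 = -1349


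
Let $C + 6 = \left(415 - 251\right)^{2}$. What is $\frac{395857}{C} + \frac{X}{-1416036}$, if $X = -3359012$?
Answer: $\frac{162717898883}{9519302010} \approx 17.093$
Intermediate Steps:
$C = 26890$ ($C = -6 + \left(415 - 251\right)^{2} = -6 + 164^{2} = -6 + 26896 = 26890$)
$\frac{395857}{C} + \frac{X}{-1416036} = \frac{395857}{26890} - \frac{3359012}{-1416036} = 395857 \cdot \frac{1}{26890} - - \frac{839753}{354009} = \frac{395857}{26890} + \frac{839753}{354009} = \frac{162717898883}{9519302010}$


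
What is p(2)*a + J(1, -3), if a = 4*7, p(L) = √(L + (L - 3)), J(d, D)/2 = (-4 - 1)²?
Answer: 78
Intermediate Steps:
J(d, D) = 50 (J(d, D) = 2*(-4 - 1)² = 2*(-5)² = 2*25 = 50)
p(L) = √(-3 + 2*L) (p(L) = √(L + (-3 + L)) = √(-3 + 2*L))
a = 28
p(2)*a + J(1, -3) = √(-3 + 2*2)*28 + 50 = √(-3 + 4)*28 + 50 = √1*28 + 50 = 1*28 + 50 = 28 + 50 = 78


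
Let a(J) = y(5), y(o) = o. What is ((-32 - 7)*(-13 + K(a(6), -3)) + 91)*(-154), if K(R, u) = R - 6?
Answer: -98098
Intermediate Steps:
a(J) = 5
K(R, u) = -6 + R
((-32 - 7)*(-13 + K(a(6), -3)) + 91)*(-154) = ((-32 - 7)*(-13 + (-6 + 5)) + 91)*(-154) = (-39*(-13 - 1) + 91)*(-154) = (-39*(-14) + 91)*(-154) = (546 + 91)*(-154) = 637*(-154) = -98098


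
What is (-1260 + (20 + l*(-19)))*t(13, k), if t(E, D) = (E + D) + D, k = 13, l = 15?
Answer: -59475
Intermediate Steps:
t(E, D) = E + 2*D (t(E, D) = (D + E) + D = E + 2*D)
(-1260 + (20 + l*(-19)))*t(13, k) = (-1260 + (20 + 15*(-19)))*(13 + 2*13) = (-1260 + (20 - 285))*(13 + 26) = (-1260 - 265)*39 = -1525*39 = -59475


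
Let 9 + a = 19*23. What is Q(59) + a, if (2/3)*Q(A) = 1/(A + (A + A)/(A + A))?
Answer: 17121/40 ≈ 428.02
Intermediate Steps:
a = 428 (a = -9 + 19*23 = -9 + 437 = 428)
Q(A) = 3/(2*(1 + A)) (Q(A) = 3/(2*(A + (A + A)/(A + A))) = 3/(2*(A + (2*A)/((2*A)))) = 3/(2*(A + (2*A)*(1/(2*A)))) = 3/(2*(A + 1)) = 3/(2*(1 + A)))
Q(59) + a = 3/(2*(1 + 59)) + 428 = (3/2)/60 + 428 = (3/2)*(1/60) + 428 = 1/40 + 428 = 17121/40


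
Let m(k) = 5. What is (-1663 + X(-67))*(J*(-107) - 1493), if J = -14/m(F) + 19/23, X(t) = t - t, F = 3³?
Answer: 245136178/115 ≈ 2.1316e+6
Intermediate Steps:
F = 27
X(t) = 0
J = -227/115 (J = -14/5 + 19/23 = -227/115 ≈ -1.9739)
(-1663 + X(-67))*(J*(-107) - 1493) = (-1663 + 0)*(-227/115*(-107) - 1493) = -1663*(24289/115 - 1493) = -1663*(-147406/115) = 245136178/115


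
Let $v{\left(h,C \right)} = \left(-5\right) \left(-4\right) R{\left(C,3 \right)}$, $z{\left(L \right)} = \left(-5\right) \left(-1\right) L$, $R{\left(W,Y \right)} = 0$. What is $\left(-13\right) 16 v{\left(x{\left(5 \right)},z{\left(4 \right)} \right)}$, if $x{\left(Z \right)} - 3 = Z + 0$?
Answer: $0$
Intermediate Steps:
$z{\left(L \right)} = 5 L$
$x{\left(Z \right)} = 3 + Z$ ($x{\left(Z \right)} = 3 + \left(Z + 0\right) = 3 + Z$)
$v{\left(h,C \right)} = 0$ ($v{\left(h,C \right)} = \left(-5\right) \left(-4\right) 0 = 20 \cdot 0 = 0$)
$\left(-13\right) 16 v{\left(x{\left(5 \right)},z{\left(4 \right)} \right)} = \left(-13\right) 16 \cdot 0 = \left(-208\right) 0 = 0$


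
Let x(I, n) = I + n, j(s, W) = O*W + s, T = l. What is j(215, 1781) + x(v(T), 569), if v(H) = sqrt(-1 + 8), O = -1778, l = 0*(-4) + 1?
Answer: -3165834 + sqrt(7) ≈ -3.1658e+6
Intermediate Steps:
l = 1 (l = 0 + 1 = 1)
T = 1
j(s, W) = s - 1778*W (j(s, W) = -1778*W + s = s - 1778*W)
v(H) = sqrt(7)
j(215, 1781) + x(v(T), 569) = (215 - 1778*1781) + (sqrt(7) + 569) = (215 - 3166618) + (569 + sqrt(7)) = -3166403 + (569 + sqrt(7)) = -3165834 + sqrt(7)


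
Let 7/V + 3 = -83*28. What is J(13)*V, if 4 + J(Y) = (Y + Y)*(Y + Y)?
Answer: -4704/2327 ≈ -2.0215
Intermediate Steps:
J(Y) = -4 + 4*Y² (J(Y) = -4 + (Y + Y)*(Y + Y) = -4 + (2*Y)*(2*Y) = -4 + 4*Y²)
V = -7/2327 (V = 7/(-3 - 83*28) = 7/(-3 - 2324) = 7/(-2327) = 7*(-1/2327) = -7/2327 ≈ -0.0030082)
J(13)*V = (-4 + 4*13²)*(-7/2327) = (-4 + 4*169)*(-7/2327) = (-4 + 676)*(-7/2327) = 672*(-7/2327) = -4704/2327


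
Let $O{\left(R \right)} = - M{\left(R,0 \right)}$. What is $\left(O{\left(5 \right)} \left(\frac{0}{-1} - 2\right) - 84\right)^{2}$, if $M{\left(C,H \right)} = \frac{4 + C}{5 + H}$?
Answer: $\frac{161604}{25} \approx 6464.2$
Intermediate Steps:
$M{\left(C,H \right)} = \frac{4 + C}{5 + H}$
$O{\left(R \right)} = - \frac{4}{5} - \frac{R}{5}$ ($O{\left(R \right)} = - \frac{4 + R}{5 + 0} = - \frac{4 + R}{5} = - (\frac{4}{5} + \frac{R}{5}) = - \frac{4}{5} - \frac{R}{5}$)
$\left(O{\left(5 \right)} \left(\frac{0}{-1} - 2\right) - 84\right)^{2} = \left(\left(- \frac{4}{5} - 1\right) \left(\frac{0}{-1} - 2\right) - 84\right)^{2} = \left(\left(- \frac{4}{5} - 1\right) \left(0 \left(-1\right) - 2\right) - 84\right)^{2} = \left(- \frac{9 \left(0 - 2\right)}{5} - 84\right)^{2} = \left(\left(- \frac{9}{5}\right) \left(-2\right) - 84\right)^{2} = \left(\frac{18}{5} - 84\right)^{2} = \left(- \frac{402}{5}\right)^{2} = \frac{161604}{25}$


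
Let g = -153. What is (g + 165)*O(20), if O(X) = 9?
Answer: 108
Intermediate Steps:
(g + 165)*O(20) = (-153 + 165)*9 = 12*9 = 108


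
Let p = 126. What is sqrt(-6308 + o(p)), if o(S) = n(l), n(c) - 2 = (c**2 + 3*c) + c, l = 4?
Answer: I*sqrt(6274) ≈ 79.209*I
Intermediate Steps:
n(c) = 2 + c**2 + 4*c (n(c) = 2 + ((c**2 + 3*c) + c) = 2 + (c**2 + 4*c) = 2 + c**2 + 4*c)
o(S) = 34 (o(S) = 2 + 4**2 + 4*4 = 2 + 16 + 16 = 34)
sqrt(-6308 + o(p)) = sqrt(-6308 + 34) = sqrt(-6274) = I*sqrt(6274)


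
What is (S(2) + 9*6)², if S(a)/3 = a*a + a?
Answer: 5184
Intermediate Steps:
S(a) = 3*a + 3*a² (S(a) = 3*(a*a + a) = 3*(a² + a) = 3*(a + a²) = 3*a + 3*a²)
(S(2) + 9*6)² = (3*2*(1 + 2) + 9*6)² = (3*2*3 + 54)² = (18 + 54)² = 72² = 5184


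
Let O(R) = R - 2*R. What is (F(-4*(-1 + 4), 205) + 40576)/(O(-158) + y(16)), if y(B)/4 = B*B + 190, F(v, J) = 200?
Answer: 20388/971 ≈ 20.997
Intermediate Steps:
O(R) = -R
y(B) = 760 + 4*B² (y(B) = 4*(B*B + 190) = 4*(B² + 190) = 4*(190 + B²) = 760 + 4*B²)
(F(-4*(-1 + 4), 205) + 40576)/(O(-158) + y(16)) = (200 + 40576)/(-1*(-158) + (760 + 4*16²)) = 40776/(158 + (760 + 4*256)) = 40776/(158 + (760 + 1024)) = 40776/(158 + 1784) = 40776/1942 = 40776*(1/1942) = 20388/971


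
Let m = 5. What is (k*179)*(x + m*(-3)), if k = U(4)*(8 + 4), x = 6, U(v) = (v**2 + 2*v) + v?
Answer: -541296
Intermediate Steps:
U(v) = v**2 + 3*v
k = 336 (k = (4*(3 + 4))*(8 + 4) = (4*7)*12 = 28*12 = 336)
(k*179)*(x + m*(-3)) = (336*179)*(6 + 5*(-3)) = 60144*(6 - 15) = 60144*(-9) = -541296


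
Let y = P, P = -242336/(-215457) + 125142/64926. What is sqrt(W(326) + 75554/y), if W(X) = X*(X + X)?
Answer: sqrt(1335213181029052479910610)/2372034835 ≈ 487.14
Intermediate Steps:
W(X) = 2*X**2 (W(X) = X*(2*X) = 2*X**2)
P = 2372034835/777153399 (P = -242336*(-1/215457) + 125142*(1/64926) = 242336/215457 + 20857/10821 = 2372034835/777153399 ≈ 3.0522)
y = 2372034835/777153399 ≈ 3.0522
sqrt(W(326) + 75554/y) = sqrt(2*326**2 + 75554/(2372034835/777153399)) = sqrt(2*106276 + 75554*(777153399/2372034835)) = sqrt(212552 + 58717047908046/2372034835) = sqrt(562897796156966/2372034835) = sqrt(1335213181029052479910610)/2372034835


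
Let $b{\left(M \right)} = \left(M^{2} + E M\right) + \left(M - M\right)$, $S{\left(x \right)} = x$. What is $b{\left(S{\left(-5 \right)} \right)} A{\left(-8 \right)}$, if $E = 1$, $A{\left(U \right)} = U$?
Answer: $-160$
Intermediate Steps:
$b{\left(M \right)} = M + M^{2}$ ($b{\left(M \right)} = \left(M^{2} + 1 M\right) + \left(M - M\right) = \left(M^{2} + M\right) + 0 = \left(M + M^{2}\right) + 0 = M + M^{2}$)
$b{\left(S{\left(-5 \right)} \right)} A{\left(-8 \right)} = - 5 \left(1 - 5\right) \left(-8\right) = \left(-5\right) \left(-4\right) \left(-8\right) = 20 \left(-8\right) = -160$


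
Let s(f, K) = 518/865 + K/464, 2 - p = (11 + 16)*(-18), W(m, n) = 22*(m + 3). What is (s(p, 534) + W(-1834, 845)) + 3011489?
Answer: 596262171891/200680 ≈ 2.9712e+6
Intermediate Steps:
W(m, n) = 66 + 22*m (W(m, n) = 22*(3 + m) = 66 + 22*m)
p = 488 (p = 2 - (11 + 16)*(-18) = 2 - 27*(-18) = 2 - 1*(-486) = 2 + 486 = 488)
s(f, K) = 518/865 + K/464 (s(f, K) = 518*(1/865) + K*(1/464) = 518/865 + K/464)
(s(p, 534) + W(-1834, 845)) + 3011489 = ((518/865 + (1/464)*534) + (66 + 22*(-1834))) + 3011489 = ((518/865 + 267/232) + (66 - 40348)) + 3011489 = (351131/200680 - 40282) + 3011489 = -8083440629/200680 + 3011489 = 596262171891/200680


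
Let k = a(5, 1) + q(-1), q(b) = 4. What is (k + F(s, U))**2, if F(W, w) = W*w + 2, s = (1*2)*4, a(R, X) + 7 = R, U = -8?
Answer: 3600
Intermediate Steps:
a(R, X) = -7 + R
s = 8 (s = 2*4 = 8)
F(W, w) = 2 + W*w
k = 2 (k = (-7 + 5) + 4 = -2 + 4 = 2)
(k + F(s, U))**2 = (2 + (2 + 8*(-8)))**2 = (2 + (2 - 64))**2 = (2 - 62)**2 = (-60)**2 = 3600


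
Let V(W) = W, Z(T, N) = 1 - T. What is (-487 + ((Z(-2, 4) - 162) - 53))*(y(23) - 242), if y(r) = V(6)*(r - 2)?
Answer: 81084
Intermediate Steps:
y(r) = -12 + 6*r (y(r) = 6*(r - 2) = 6*(-2 + r) = -12 + 6*r)
(-487 + ((Z(-2, 4) - 162) - 53))*(y(23) - 242) = (-487 + (((1 - 1*(-2)) - 162) - 53))*((-12 + 6*23) - 242) = (-487 + (((1 + 2) - 162) - 53))*((-12 + 138) - 242) = (-487 + ((3 - 162) - 53))*(126 - 242) = (-487 + (-159 - 53))*(-116) = (-487 - 212)*(-116) = -699*(-116) = 81084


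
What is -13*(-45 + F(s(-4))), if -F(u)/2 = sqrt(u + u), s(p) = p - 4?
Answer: 585 + 104*I ≈ 585.0 + 104.0*I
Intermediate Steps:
s(p) = -4 + p
F(u) = -2*sqrt(2)*sqrt(u) (F(u) = -2*sqrt(u + u) = -2*sqrt(2)*sqrt(u))
-13*(-45 + F(s(-4))) = -13*(-45 - 2*sqrt(2)*sqrt(-4 - 4)) = -13*(-45 - 2*sqrt(2)*sqrt(-8)) = -13*(-45 - 2*sqrt(2)*2*I*sqrt(2)) = -13*(-45 - 8*I) = 585 + 104*I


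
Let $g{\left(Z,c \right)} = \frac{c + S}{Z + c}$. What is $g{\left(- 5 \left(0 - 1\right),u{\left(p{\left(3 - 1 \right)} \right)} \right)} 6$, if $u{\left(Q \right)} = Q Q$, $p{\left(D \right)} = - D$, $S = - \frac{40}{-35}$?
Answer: $\frac{24}{7} \approx 3.4286$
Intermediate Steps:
$S = \frac{8}{7}$ ($S = \left(-40\right) \left(- \frac{1}{35}\right) = \frac{8}{7} \approx 1.1429$)
$u{\left(Q \right)} = Q^{2}$
$g{\left(Z,c \right)} = \frac{\frac{8}{7} + c}{Z + c}$ ($g{\left(Z,c \right)} = \frac{c + \frac{8}{7}}{Z + c} = \frac{\frac{8}{7} + c}{Z + c}$)
$g{\left(- 5 \left(0 - 1\right),u{\left(p{\left(3 - 1 \right)} \right)} \right)} 6 = \frac{\frac{8}{7} + \left(- (3 - 1)\right)^{2}}{- 5 \left(0 - 1\right) + \left(- (3 - 1)\right)^{2}} \cdot 6 = \frac{\frac{8}{7} + \left(\left(-1\right) 2\right)^{2}}{\left(-5\right) \left(-1\right) + \left(\left(-1\right) 2\right)^{2}} \cdot 6 = \frac{\frac{8}{7} + \left(-2\right)^{2}}{5 + \left(-2\right)^{2}} \cdot 6 = \frac{\frac{8}{7} + 4}{5 + 4} \cdot 6 = \frac{1}{9} \cdot \frac{36}{7} \cdot 6 = \frac{4}{7} \cdot 6 = \frac{24}{7}$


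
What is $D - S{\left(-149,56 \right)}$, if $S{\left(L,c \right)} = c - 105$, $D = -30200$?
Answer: $-30151$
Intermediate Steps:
$S{\left(L,c \right)} = -105 + c$ ($S{\left(L,c \right)} = c - 105 = -105 + c$)
$D - S{\left(-149,56 \right)} = -30200 - \left(-105 + 56\right) = -30200 - -49 = -30200 + 49 = -30151$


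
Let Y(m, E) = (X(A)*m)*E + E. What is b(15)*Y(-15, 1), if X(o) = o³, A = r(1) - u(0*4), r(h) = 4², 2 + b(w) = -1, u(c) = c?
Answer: 184317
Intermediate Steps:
b(w) = -3 (b(w) = -2 - 1 = -3)
r(h) = 16
A = 16 (A = 16 - 0*4 = 16 - 1*0 = 16 + 0 = 16)
Y(m, E) = E + 4096*E*m (Y(m, E) = (16³*m)*E + E = (4096*m)*E + E = 4096*E*m + E = E + 4096*E*m)
b(15)*Y(-15, 1) = -3*(1 + 4096*(-15)) = -3*(1 - 61440) = -3*(-61439) = 184317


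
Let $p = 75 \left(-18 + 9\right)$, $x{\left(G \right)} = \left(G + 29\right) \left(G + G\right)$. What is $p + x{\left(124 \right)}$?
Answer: $37269$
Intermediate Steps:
$x{\left(G \right)} = 2 G \left(29 + G\right)$ ($x{\left(G \right)} = \left(29 + G\right) 2 G = 2 G \left(29 + G\right)$)
$p = -675$ ($p = 75 \left(-9\right) = -675$)
$p + x{\left(124 \right)} = -675 + 2 \cdot 124 \left(29 + 124\right) = -675 + 2 \cdot 124 \cdot 153 = -675 + 37944 = 37269$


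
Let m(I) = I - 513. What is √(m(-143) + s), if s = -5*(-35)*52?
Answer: 2*√2111 ≈ 91.891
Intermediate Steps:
m(I) = -513 + I
s = 9100 (s = 175*52 = 9100)
√(m(-143) + s) = √((-513 - 143) + 9100) = √(-656 + 9100) = √8444 = 2*√2111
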